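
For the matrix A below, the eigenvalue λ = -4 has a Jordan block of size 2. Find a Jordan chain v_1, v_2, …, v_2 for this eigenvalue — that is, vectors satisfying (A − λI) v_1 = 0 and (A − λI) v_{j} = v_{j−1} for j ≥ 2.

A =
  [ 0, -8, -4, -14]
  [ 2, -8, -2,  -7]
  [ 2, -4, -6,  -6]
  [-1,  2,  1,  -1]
A Jordan chain for λ = -4 of length 2:
v_1 = (-2, -1, 0, 0)ᵀ
v_2 = (3, 0, 0, 1)ᵀ

Let N = A − (-4)·I. We want v_2 with N^2 v_2 = 0 but N^1 v_2 ≠ 0; then v_{j-1} := N · v_j for j = 2, …, 2.

Pick v_2 = (3, 0, 0, 1)ᵀ.
Then v_1 = N · v_2 = (-2, -1, 0, 0)ᵀ.

Sanity check: (A − (-4)·I) v_1 = (0, 0, 0, 0)ᵀ = 0. ✓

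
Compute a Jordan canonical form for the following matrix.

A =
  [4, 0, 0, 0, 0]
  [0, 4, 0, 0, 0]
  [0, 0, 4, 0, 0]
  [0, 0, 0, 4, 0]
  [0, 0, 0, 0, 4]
J_1(4) ⊕ J_1(4) ⊕ J_1(4) ⊕ J_1(4) ⊕ J_1(4)

The characteristic polynomial is
  det(x·I − A) = x^5 - 20*x^4 + 160*x^3 - 640*x^2 + 1280*x - 1024 = (x - 4)^5

Eigenvalues and multiplicities (the geometric multiplicity of λ is n − rank(A − λI), which equals the number of Jordan blocks for λ):
  λ = 4: algebraic multiplicity = 5, geometric multiplicity = 5

Determining the block sizes for each eigenvalue:
  λ = 4: gm = am = 5, so every block has size 1 → block sizes [1, 1, 1, 1, 1]

Assembling the blocks gives a Jordan form
J =
  [4, 0, 0, 0, 0]
  [0, 4, 0, 0, 0]
  [0, 0, 4, 0, 0]
  [0, 0, 0, 4, 0]
  [0, 0, 0, 0, 4]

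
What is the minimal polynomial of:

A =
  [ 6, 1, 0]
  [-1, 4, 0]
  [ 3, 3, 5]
x^2 - 10*x + 25

The characteristic polynomial is χ_A(x) = (x - 5)^3, so the eigenvalues are known. The minimal polynomial is
  m_A(x) = Π_λ (x − λ)^{k_λ}
where k_λ is the size of the *largest* Jordan block for λ (equivalently, the smallest k with (A − λI)^k v = 0 for every generalised eigenvector v of λ).

  λ = 5: largest Jordan block has size 2, contributing (x − 5)^2

So m_A(x) = (x - 5)^2 = x^2 - 10*x + 25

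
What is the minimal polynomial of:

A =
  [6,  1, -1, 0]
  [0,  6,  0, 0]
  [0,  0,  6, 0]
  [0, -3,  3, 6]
x^2 - 12*x + 36

The characteristic polynomial is χ_A(x) = (x - 6)^4, so the eigenvalues are known. The minimal polynomial is
  m_A(x) = Π_λ (x − λ)^{k_λ}
where k_λ is the size of the *largest* Jordan block for λ (equivalently, the smallest k with (A − λI)^k v = 0 for every generalised eigenvector v of λ).

  λ = 6: largest Jordan block has size 2, contributing (x − 6)^2

So m_A(x) = (x - 6)^2 = x^2 - 12*x + 36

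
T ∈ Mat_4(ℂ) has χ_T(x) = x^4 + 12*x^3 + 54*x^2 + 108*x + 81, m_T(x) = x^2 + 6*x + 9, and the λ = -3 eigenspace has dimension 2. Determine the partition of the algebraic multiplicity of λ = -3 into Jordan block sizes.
Block sizes for λ = -3: [2, 2]

Step 1 — from the characteristic polynomial, algebraic multiplicity of λ = -3 is 4. From dim ker(T − (-3)·I) = 2, there are exactly 2 Jordan blocks for λ = -3.
Step 2 — from the minimal polynomial, the factor (x + 3)^2 tells us the largest block for λ = -3 has size 2.
Step 3 — with total size 4, 2 blocks, and largest block 2, the block sizes (in nonincreasing order) are [2, 2].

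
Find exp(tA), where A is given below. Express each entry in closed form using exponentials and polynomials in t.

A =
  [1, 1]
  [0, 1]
e^{tA} =
  [exp(t), t*exp(t)]
  [0, exp(t)]

Strategy: write A = P · J · P⁻¹ where J is a Jordan canonical form, so e^{tA} = P · e^{tJ} · P⁻¹, and e^{tJ} can be computed block-by-block.

A has Jordan form
J =
  [1, 1]
  [0, 1]
(up to reordering of blocks).

Per-block formulas:
  For a 2×2 Jordan block J_2(1): exp(t · J_2(1)) = e^(1t)·(I + t·N), where N is the 2×2 nilpotent shift.

After assembling e^{tJ} and conjugating by P, we get:

e^{tA} =
  [exp(t), t*exp(t)]
  [0, exp(t)]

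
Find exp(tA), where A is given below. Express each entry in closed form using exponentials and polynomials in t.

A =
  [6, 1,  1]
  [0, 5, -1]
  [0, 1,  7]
e^{tA} =
  [exp(6*t), t*exp(6*t), t*exp(6*t)]
  [0, -t*exp(6*t) + exp(6*t), -t*exp(6*t)]
  [0, t*exp(6*t), t*exp(6*t) + exp(6*t)]

Strategy: write A = P · J · P⁻¹ where J is a Jordan canonical form, so e^{tA} = P · e^{tJ} · P⁻¹, and e^{tJ} can be computed block-by-block.

A has Jordan form
J =
  [6, 1, 0]
  [0, 6, 0]
  [0, 0, 6]
(up to reordering of blocks).

Per-block formulas:
  For a 2×2 Jordan block J_2(6): exp(t · J_2(6)) = e^(6t)·(I + t·N), where N is the 2×2 nilpotent shift.
  For a 1×1 block at λ = 6: exp(t · [6]) = [e^(6t)].

After assembling e^{tJ} and conjugating by P, we get:

e^{tA} =
  [exp(6*t), t*exp(6*t), t*exp(6*t)]
  [0, -t*exp(6*t) + exp(6*t), -t*exp(6*t)]
  [0, t*exp(6*t), t*exp(6*t) + exp(6*t)]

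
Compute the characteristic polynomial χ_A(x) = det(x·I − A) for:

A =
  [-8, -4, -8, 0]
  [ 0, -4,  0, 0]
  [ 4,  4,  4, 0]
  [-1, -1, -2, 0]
x^4 + 8*x^3 + 16*x^2

Expanding det(x·I − A) (e.g. by cofactor expansion or by noting that A is similar to its Jordan form J, which has the same characteristic polynomial as A) gives
  χ_A(x) = x^4 + 8*x^3 + 16*x^2
which factors as x^2*(x + 4)^2. The eigenvalues (with algebraic multiplicities) are λ = -4 with multiplicity 2, λ = 0 with multiplicity 2.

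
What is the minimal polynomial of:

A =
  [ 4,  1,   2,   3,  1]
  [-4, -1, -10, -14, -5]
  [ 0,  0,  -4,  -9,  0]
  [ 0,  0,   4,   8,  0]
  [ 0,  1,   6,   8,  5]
x^3 - 8*x^2 + 20*x - 16

The characteristic polynomial is χ_A(x) = (x - 4)*(x - 2)^4, so the eigenvalues are known. The minimal polynomial is
  m_A(x) = Π_λ (x − λ)^{k_λ}
where k_λ is the size of the *largest* Jordan block for λ (equivalently, the smallest k with (A − λI)^k v = 0 for every generalised eigenvector v of λ).

  λ = 2: largest Jordan block has size 2, contributing (x − 2)^2
  λ = 4: largest Jordan block has size 1, contributing (x − 4)

So m_A(x) = (x - 4)*(x - 2)^2 = x^3 - 8*x^2 + 20*x - 16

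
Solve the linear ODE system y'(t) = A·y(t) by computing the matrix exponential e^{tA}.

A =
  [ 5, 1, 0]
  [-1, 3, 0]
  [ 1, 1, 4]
e^{tA} =
  [t*exp(4*t) + exp(4*t), t*exp(4*t), 0]
  [-t*exp(4*t), -t*exp(4*t) + exp(4*t), 0]
  [t*exp(4*t), t*exp(4*t), exp(4*t)]

Strategy: write A = P · J · P⁻¹ where J is a Jordan canonical form, so e^{tA} = P · e^{tJ} · P⁻¹, and e^{tJ} can be computed block-by-block.

A has Jordan form
J =
  [4, 1, 0]
  [0, 4, 0]
  [0, 0, 4]
(up to reordering of blocks).

Per-block formulas:
  For a 1×1 block at λ = 4: exp(t · [4]) = [e^(4t)].
  For a 2×2 Jordan block J_2(4): exp(t · J_2(4)) = e^(4t)·(I + t·N), where N is the 2×2 nilpotent shift.

After assembling e^{tJ} and conjugating by P, we get:

e^{tA} =
  [t*exp(4*t) + exp(4*t), t*exp(4*t), 0]
  [-t*exp(4*t), -t*exp(4*t) + exp(4*t), 0]
  [t*exp(4*t), t*exp(4*t), exp(4*t)]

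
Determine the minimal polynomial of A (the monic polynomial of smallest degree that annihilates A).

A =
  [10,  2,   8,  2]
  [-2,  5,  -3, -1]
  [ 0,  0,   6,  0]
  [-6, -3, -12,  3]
x^3 - 18*x^2 + 108*x - 216

The characteristic polynomial is χ_A(x) = (x - 6)^4, so the eigenvalues are known. The minimal polynomial is
  m_A(x) = Π_λ (x − λ)^{k_λ}
where k_λ is the size of the *largest* Jordan block for λ (equivalently, the smallest k with (A − λI)^k v = 0 for every generalised eigenvector v of λ).

  λ = 6: largest Jordan block has size 3, contributing (x − 6)^3

So m_A(x) = (x - 6)^3 = x^3 - 18*x^2 + 108*x - 216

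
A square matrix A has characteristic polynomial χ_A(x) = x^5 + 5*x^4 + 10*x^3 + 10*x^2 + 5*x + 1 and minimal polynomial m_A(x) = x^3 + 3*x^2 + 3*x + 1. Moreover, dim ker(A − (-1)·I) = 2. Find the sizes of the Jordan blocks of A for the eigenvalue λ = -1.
Block sizes for λ = -1: [3, 2]

Step 1 — from the characteristic polynomial, algebraic multiplicity of λ = -1 is 5. From dim ker(A − (-1)·I) = 2, there are exactly 2 Jordan blocks for λ = -1.
Step 2 — from the minimal polynomial, the factor (x + 1)^3 tells us the largest block for λ = -1 has size 3.
Step 3 — with total size 5, 2 blocks, and largest block 3, the block sizes (in nonincreasing order) are [3, 2].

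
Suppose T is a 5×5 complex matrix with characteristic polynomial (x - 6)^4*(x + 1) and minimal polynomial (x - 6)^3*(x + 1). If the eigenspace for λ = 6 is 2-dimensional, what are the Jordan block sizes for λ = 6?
Block sizes for λ = 6: [3, 1]

Step 1 — from the characteristic polynomial, algebraic multiplicity of λ = 6 is 4. From dim ker(T − (6)·I) = 2, there are exactly 2 Jordan blocks for λ = 6.
Step 2 — from the minimal polynomial, the factor (x − 6)^3 tells us the largest block for λ = 6 has size 3.
Step 3 — with total size 4, 2 blocks, and largest block 3, the block sizes (in nonincreasing order) are [3, 1].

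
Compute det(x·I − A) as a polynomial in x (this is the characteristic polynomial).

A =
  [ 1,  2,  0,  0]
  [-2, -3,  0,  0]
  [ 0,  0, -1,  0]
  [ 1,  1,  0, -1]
x^4 + 4*x^3 + 6*x^2 + 4*x + 1

Expanding det(x·I − A) (e.g. by cofactor expansion or by noting that A is similar to its Jordan form J, which has the same characteristic polynomial as A) gives
  χ_A(x) = x^4 + 4*x^3 + 6*x^2 + 4*x + 1
which factors as (x + 1)^4. The eigenvalues (with algebraic multiplicities) are λ = -1 with multiplicity 4.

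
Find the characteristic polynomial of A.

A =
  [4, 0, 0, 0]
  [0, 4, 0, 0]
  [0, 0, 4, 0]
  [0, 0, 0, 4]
x^4 - 16*x^3 + 96*x^2 - 256*x + 256

Expanding det(x·I − A) (e.g. by cofactor expansion or by noting that A is similar to its Jordan form J, which has the same characteristic polynomial as A) gives
  χ_A(x) = x^4 - 16*x^3 + 96*x^2 - 256*x + 256
which factors as (x - 4)^4. The eigenvalues (with algebraic multiplicities) are λ = 4 with multiplicity 4.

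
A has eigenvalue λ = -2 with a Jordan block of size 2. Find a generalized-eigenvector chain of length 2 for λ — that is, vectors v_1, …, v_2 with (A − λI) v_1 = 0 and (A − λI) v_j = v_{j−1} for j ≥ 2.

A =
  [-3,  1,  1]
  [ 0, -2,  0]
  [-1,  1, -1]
A Jordan chain for λ = -2 of length 2:
v_1 = (-1, 0, -1)ᵀ
v_2 = (1, 0, 0)ᵀ

Let N = A − (-2)·I. We want v_2 with N^2 v_2 = 0 but N^1 v_2 ≠ 0; then v_{j-1} := N · v_j for j = 2, …, 2.

Pick v_2 = (1, 0, 0)ᵀ.
Then v_1 = N · v_2 = (-1, 0, -1)ᵀ.

Sanity check: (A − (-2)·I) v_1 = (0, 0, 0)ᵀ = 0. ✓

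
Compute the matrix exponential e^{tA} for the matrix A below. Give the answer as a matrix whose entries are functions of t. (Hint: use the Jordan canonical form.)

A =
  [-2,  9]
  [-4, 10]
e^{tA} =
  [-6*t*exp(4*t) + exp(4*t), 9*t*exp(4*t)]
  [-4*t*exp(4*t), 6*t*exp(4*t) + exp(4*t)]

Strategy: write A = P · J · P⁻¹ where J is a Jordan canonical form, so e^{tA} = P · e^{tJ} · P⁻¹, and e^{tJ} can be computed block-by-block.

A has Jordan form
J =
  [4, 1]
  [0, 4]
(up to reordering of blocks).

Per-block formulas:
  For a 2×2 Jordan block J_2(4): exp(t · J_2(4)) = e^(4t)·(I + t·N), where N is the 2×2 nilpotent shift.

After assembling e^{tJ} and conjugating by P, we get:

e^{tA} =
  [-6*t*exp(4*t) + exp(4*t), 9*t*exp(4*t)]
  [-4*t*exp(4*t), 6*t*exp(4*t) + exp(4*t)]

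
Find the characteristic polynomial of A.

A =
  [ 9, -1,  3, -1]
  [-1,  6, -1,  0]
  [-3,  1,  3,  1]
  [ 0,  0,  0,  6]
x^4 - 24*x^3 + 216*x^2 - 864*x + 1296

Expanding det(x·I − A) (e.g. by cofactor expansion or by noting that A is similar to its Jordan form J, which has the same characteristic polynomial as A) gives
  χ_A(x) = x^4 - 24*x^3 + 216*x^2 - 864*x + 1296
which factors as (x - 6)^4. The eigenvalues (with algebraic multiplicities) are λ = 6 with multiplicity 4.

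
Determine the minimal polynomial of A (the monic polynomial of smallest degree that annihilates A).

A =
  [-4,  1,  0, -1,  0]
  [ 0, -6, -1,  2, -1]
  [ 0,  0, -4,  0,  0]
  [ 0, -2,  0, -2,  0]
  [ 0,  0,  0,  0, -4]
x^3 + 12*x^2 + 48*x + 64

The characteristic polynomial is χ_A(x) = (x + 4)^5, so the eigenvalues are known. The minimal polynomial is
  m_A(x) = Π_λ (x − λ)^{k_λ}
where k_λ is the size of the *largest* Jordan block for λ (equivalently, the smallest k with (A − λI)^k v = 0 for every generalised eigenvector v of λ).

  λ = -4: largest Jordan block has size 3, contributing (x + 4)^3

So m_A(x) = (x + 4)^3 = x^3 + 12*x^2 + 48*x + 64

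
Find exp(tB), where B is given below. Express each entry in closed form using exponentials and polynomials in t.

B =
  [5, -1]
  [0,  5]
e^{tB} =
  [exp(5*t), -t*exp(5*t)]
  [0, exp(5*t)]

Strategy: write B = P · J · P⁻¹ where J is a Jordan canonical form, so e^{tB} = P · e^{tJ} · P⁻¹, and e^{tJ} can be computed block-by-block.

B has Jordan form
J =
  [5, 1]
  [0, 5]
(up to reordering of blocks).

Per-block formulas:
  For a 2×2 Jordan block J_2(5): exp(t · J_2(5)) = e^(5t)·(I + t·N), where N is the 2×2 nilpotent shift.

After assembling e^{tJ} and conjugating by P, we get:

e^{tB} =
  [exp(5*t), -t*exp(5*t)]
  [0, exp(5*t)]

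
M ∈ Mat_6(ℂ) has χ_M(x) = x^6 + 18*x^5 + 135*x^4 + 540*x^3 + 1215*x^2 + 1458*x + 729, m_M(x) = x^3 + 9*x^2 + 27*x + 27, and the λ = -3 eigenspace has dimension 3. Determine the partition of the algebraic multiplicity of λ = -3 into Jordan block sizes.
Block sizes for λ = -3: [3, 2, 1]

Step 1 — from the characteristic polynomial, algebraic multiplicity of λ = -3 is 6. From dim ker(M − (-3)·I) = 3, there are exactly 3 Jordan blocks for λ = -3.
Step 2 — from the minimal polynomial, the factor (x + 3)^3 tells us the largest block for λ = -3 has size 3.
Step 3 — with total size 6, 3 blocks, and largest block 3, the block sizes (in nonincreasing order) are [3, 2, 1].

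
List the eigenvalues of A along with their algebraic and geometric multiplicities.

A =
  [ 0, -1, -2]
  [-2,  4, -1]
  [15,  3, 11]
λ = 5: alg = 3, geom = 1

Step 1 — factor the characteristic polynomial to read off the algebraic multiplicities:
  χ_A(x) = (x - 5)^3

Step 2 — compute geometric multiplicities via the rank-nullity identity g(λ) = n − rank(A − λI):
  rank(A − (5)·I) = 2, so dim ker(A − (5)·I) = n − 2 = 1

Summary:
  λ = 5: algebraic multiplicity = 3, geometric multiplicity = 1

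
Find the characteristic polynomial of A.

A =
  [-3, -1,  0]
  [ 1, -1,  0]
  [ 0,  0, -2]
x^3 + 6*x^2 + 12*x + 8

Expanding det(x·I − A) (e.g. by cofactor expansion or by noting that A is similar to its Jordan form J, which has the same characteristic polynomial as A) gives
  χ_A(x) = x^3 + 6*x^2 + 12*x + 8
which factors as (x + 2)^3. The eigenvalues (with algebraic multiplicities) are λ = -2 with multiplicity 3.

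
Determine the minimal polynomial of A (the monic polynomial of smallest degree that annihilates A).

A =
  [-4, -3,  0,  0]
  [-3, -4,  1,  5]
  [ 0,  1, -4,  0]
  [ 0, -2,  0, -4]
x^3 + 12*x^2 + 48*x + 64

The characteristic polynomial is χ_A(x) = (x + 4)^4, so the eigenvalues are known. The minimal polynomial is
  m_A(x) = Π_λ (x − λ)^{k_λ}
where k_λ is the size of the *largest* Jordan block for λ (equivalently, the smallest k with (A − λI)^k v = 0 for every generalised eigenvector v of λ).

  λ = -4: largest Jordan block has size 3, contributing (x + 4)^3

So m_A(x) = (x + 4)^3 = x^3 + 12*x^2 + 48*x + 64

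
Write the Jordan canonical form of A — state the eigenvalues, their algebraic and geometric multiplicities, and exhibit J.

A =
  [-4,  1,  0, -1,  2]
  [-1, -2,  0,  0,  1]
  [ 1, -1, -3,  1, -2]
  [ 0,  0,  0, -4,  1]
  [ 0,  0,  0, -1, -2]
J_2(-3) ⊕ J_2(-3) ⊕ J_1(-3)

The characteristic polynomial is
  det(x·I − A) = x^5 + 15*x^4 + 90*x^3 + 270*x^2 + 405*x + 243 = (x + 3)^5

Eigenvalues and multiplicities (the geometric multiplicity of λ is n − rank(A − λI), which equals the number of Jordan blocks for λ):
  λ = -3: algebraic multiplicity = 5, geometric multiplicity = 3

Determining the block sizes for each eigenvalue:
  λ = -3: with am = 5 and gm = 3, the partition is not yet determined (e.g. several partitions of 5 into 3 parts exist). Let N = A − (-3)·I. Computing rank(N^1) = 2, rank(N^2) = 0; the number of blocks of size ≥ j is rank(N^{j−1}) − rank(N^j), giving [3, 2]. So we have 2 block(s) of size 2, 1 block(s) of size 1 → block sizes [2, 2, 1]

Assembling the blocks gives a Jordan form
J =
  [-3,  1,  0,  0,  0]
  [ 0, -3,  0,  0,  0]
  [ 0,  0, -3,  1,  0]
  [ 0,  0,  0, -3,  0]
  [ 0,  0,  0,  0, -3]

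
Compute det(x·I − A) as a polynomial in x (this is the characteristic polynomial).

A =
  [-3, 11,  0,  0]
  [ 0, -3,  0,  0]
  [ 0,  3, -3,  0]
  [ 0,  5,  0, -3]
x^4 + 12*x^3 + 54*x^2 + 108*x + 81

Expanding det(x·I − A) (e.g. by cofactor expansion or by noting that A is similar to its Jordan form J, which has the same characteristic polynomial as A) gives
  χ_A(x) = x^4 + 12*x^3 + 54*x^2 + 108*x + 81
which factors as (x + 3)^4. The eigenvalues (with algebraic multiplicities) are λ = -3 with multiplicity 4.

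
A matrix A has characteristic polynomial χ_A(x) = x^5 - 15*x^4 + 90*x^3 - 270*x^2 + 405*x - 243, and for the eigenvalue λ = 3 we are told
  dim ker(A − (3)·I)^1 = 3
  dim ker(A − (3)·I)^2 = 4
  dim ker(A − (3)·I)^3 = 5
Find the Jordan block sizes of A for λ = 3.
Block sizes for λ = 3: [3, 1, 1]

From the dimensions of kernels of powers, the number of Jordan blocks of size at least j is d_j − d_{j−1} where d_j = dim ker(N^j) (with d_0 = 0). Computing the differences gives [3, 1, 1].
The number of blocks of size exactly k is (#blocks of size ≥ k) − (#blocks of size ≥ k + 1), so the partition is: 2 block(s) of size 1, 1 block(s) of size 3.
In nonincreasing order the block sizes are [3, 1, 1].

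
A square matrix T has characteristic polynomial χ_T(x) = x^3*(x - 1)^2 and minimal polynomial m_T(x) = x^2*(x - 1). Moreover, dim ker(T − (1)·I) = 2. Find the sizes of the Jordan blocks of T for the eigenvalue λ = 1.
Block sizes for λ = 1: [1, 1]

Step 1 — from the characteristic polynomial, algebraic multiplicity of λ = 1 is 2. From dim ker(T − (1)·I) = 2, there are exactly 2 Jordan blocks for λ = 1.
Step 2 — from the minimal polynomial, the factor (x − 1) tells us the largest block for λ = 1 has size 1.
Step 3 — with total size 2, 2 blocks, and largest block 1, the block sizes (in nonincreasing order) are [1, 1].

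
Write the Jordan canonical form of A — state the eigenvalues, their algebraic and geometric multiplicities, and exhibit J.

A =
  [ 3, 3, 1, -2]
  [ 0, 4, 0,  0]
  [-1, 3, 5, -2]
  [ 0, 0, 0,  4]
J_2(4) ⊕ J_1(4) ⊕ J_1(4)

The characteristic polynomial is
  det(x·I − A) = x^4 - 16*x^3 + 96*x^2 - 256*x + 256 = (x - 4)^4

Eigenvalues and multiplicities (the geometric multiplicity of λ is n − rank(A − λI), which equals the number of Jordan blocks for λ):
  λ = 4: algebraic multiplicity = 4, geometric multiplicity = 3

Determining the block sizes for each eigenvalue:
  λ = 4: 3 blocks summing to 4 forces exactly one block of size 2 and the rest size 1 → block sizes [2, 1, 1]

Assembling the blocks gives a Jordan form
J =
  [4, 1, 0, 0]
  [0, 4, 0, 0]
  [0, 0, 4, 0]
  [0, 0, 0, 4]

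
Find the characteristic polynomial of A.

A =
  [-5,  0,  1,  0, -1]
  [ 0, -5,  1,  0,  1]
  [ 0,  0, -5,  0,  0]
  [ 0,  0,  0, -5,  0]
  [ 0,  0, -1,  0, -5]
x^5 + 25*x^4 + 250*x^3 + 1250*x^2 + 3125*x + 3125

Expanding det(x·I − A) (e.g. by cofactor expansion or by noting that A is similar to its Jordan form J, which has the same characteristic polynomial as A) gives
  χ_A(x) = x^5 + 25*x^4 + 250*x^3 + 1250*x^2 + 3125*x + 3125
which factors as (x + 5)^5. The eigenvalues (with algebraic multiplicities) are λ = -5 with multiplicity 5.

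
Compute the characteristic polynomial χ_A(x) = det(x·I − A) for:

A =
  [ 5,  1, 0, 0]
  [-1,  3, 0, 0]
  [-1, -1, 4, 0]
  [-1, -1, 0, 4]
x^4 - 16*x^3 + 96*x^2 - 256*x + 256

Expanding det(x·I − A) (e.g. by cofactor expansion or by noting that A is similar to its Jordan form J, which has the same characteristic polynomial as A) gives
  χ_A(x) = x^4 - 16*x^3 + 96*x^2 - 256*x + 256
which factors as (x - 4)^4. The eigenvalues (with algebraic multiplicities) are λ = 4 with multiplicity 4.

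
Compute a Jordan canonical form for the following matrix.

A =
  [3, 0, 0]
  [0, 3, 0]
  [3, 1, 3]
J_2(3) ⊕ J_1(3)

The characteristic polynomial is
  det(x·I − A) = x^3 - 9*x^2 + 27*x - 27 = (x - 3)^3

Eigenvalues and multiplicities (the geometric multiplicity of λ is n − rank(A − λI), which equals the number of Jordan blocks for λ):
  λ = 3: algebraic multiplicity = 3, geometric multiplicity = 2

Determining the block sizes for each eigenvalue:
  λ = 3: 2 blocks summing to 3 forces exactly one block of size 2 and the rest size 1 → block sizes [2, 1]

Assembling the blocks gives a Jordan form
J =
  [3, 1, 0]
  [0, 3, 0]
  [0, 0, 3]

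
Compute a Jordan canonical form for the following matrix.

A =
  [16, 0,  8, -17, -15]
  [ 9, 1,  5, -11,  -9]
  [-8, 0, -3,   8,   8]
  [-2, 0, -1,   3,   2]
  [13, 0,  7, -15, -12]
J_2(1) ⊕ J_2(1) ⊕ J_1(1)

The characteristic polynomial is
  det(x·I − A) = x^5 - 5*x^4 + 10*x^3 - 10*x^2 + 5*x - 1 = (x - 1)^5

Eigenvalues and multiplicities (the geometric multiplicity of λ is n − rank(A − λI), which equals the number of Jordan blocks for λ):
  λ = 1: algebraic multiplicity = 5, geometric multiplicity = 3

Determining the block sizes for each eigenvalue:
  λ = 1: with am = 5 and gm = 3, the partition is not yet determined (e.g. several partitions of 5 into 3 parts exist). Let N = A − (1)·I. Computing rank(N^1) = 2, rank(N^2) = 0; the number of blocks of size ≥ j is rank(N^{j−1}) − rank(N^j), giving [3, 2]. So we have 2 block(s) of size 2, 1 block(s) of size 1 → block sizes [2, 2, 1]

Assembling the blocks gives a Jordan form
J =
  [1, 1, 0, 0, 0]
  [0, 1, 0, 0, 0]
  [0, 0, 1, 1, 0]
  [0, 0, 0, 1, 0]
  [0, 0, 0, 0, 1]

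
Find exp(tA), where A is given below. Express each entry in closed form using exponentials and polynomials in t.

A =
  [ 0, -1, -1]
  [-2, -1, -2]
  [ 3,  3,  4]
e^{tA} =
  [-t*exp(t) + exp(t), -t*exp(t), -t*exp(t)]
  [-2*t*exp(t), -2*t*exp(t) + exp(t), -2*t*exp(t)]
  [3*t*exp(t), 3*t*exp(t), 3*t*exp(t) + exp(t)]

Strategy: write A = P · J · P⁻¹ where J is a Jordan canonical form, so e^{tA} = P · e^{tJ} · P⁻¹, and e^{tJ} can be computed block-by-block.

A has Jordan form
J =
  [1, 1, 0]
  [0, 1, 0]
  [0, 0, 1]
(up to reordering of blocks).

Per-block formulas:
  For a 2×2 Jordan block J_2(1): exp(t · J_2(1)) = e^(1t)·(I + t·N), where N is the 2×2 nilpotent shift.
  For a 1×1 block at λ = 1: exp(t · [1]) = [e^(1t)].

After assembling e^{tJ} and conjugating by P, we get:

e^{tA} =
  [-t*exp(t) + exp(t), -t*exp(t), -t*exp(t)]
  [-2*t*exp(t), -2*t*exp(t) + exp(t), -2*t*exp(t)]
  [3*t*exp(t), 3*t*exp(t), 3*t*exp(t) + exp(t)]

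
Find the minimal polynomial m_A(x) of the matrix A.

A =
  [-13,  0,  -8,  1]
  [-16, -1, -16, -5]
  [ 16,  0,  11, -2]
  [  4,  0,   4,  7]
x^4 - 4*x^3 - 30*x^2 + 100*x + 125

The characteristic polynomial is χ_A(x) = (x - 5)^2*(x + 1)*(x + 5), so the eigenvalues are known. The minimal polynomial is
  m_A(x) = Π_λ (x − λ)^{k_λ}
where k_λ is the size of the *largest* Jordan block for λ (equivalently, the smallest k with (A − λI)^k v = 0 for every generalised eigenvector v of λ).

  λ = -5: largest Jordan block has size 1, contributing (x + 5)
  λ = -1: largest Jordan block has size 1, contributing (x + 1)
  λ = 5: largest Jordan block has size 2, contributing (x − 5)^2

So m_A(x) = (x - 5)^2*(x + 1)*(x + 5) = x^4 - 4*x^3 - 30*x^2 + 100*x + 125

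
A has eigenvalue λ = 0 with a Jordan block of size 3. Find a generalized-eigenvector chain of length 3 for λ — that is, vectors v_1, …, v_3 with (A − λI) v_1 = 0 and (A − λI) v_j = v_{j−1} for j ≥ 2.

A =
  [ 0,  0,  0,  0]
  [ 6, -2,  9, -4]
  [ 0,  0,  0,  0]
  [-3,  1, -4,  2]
A Jordan chain for λ = 0 of length 3:
v_1 = (0, -2, 0, 1)ᵀ
v_2 = (0, 9, 0, -4)ᵀ
v_3 = (0, 0, 1, 0)ᵀ

Let N = A − (0)·I. We want v_3 with N^3 v_3 = 0 but N^2 v_3 ≠ 0; then v_{j-1} := N · v_j for j = 3, …, 2.

Pick v_3 = (0, 0, 1, 0)ᵀ.
Then v_2 = N · v_3 = (0, 9, 0, -4)ᵀ.
Then v_1 = N · v_2 = (0, -2, 0, 1)ᵀ.

Sanity check: (A − (0)·I) v_1 = (0, 0, 0, 0)ᵀ = 0. ✓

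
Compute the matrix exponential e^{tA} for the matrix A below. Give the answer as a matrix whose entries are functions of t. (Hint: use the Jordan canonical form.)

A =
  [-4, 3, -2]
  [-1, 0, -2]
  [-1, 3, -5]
e^{tA} =
  [-t*exp(-3*t) + exp(-3*t), 3*t*exp(-3*t), -2*t*exp(-3*t)]
  [-t*exp(-3*t), 3*t*exp(-3*t) + exp(-3*t), -2*t*exp(-3*t)]
  [-t*exp(-3*t), 3*t*exp(-3*t), -2*t*exp(-3*t) + exp(-3*t)]

Strategy: write A = P · J · P⁻¹ where J is a Jordan canonical form, so e^{tA} = P · e^{tJ} · P⁻¹, and e^{tJ} can be computed block-by-block.

A has Jordan form
J =
  [-3,  1,  0]
  [ 0, -3,  0]
  [ 0,  0, -3]
(up to reordering of blocks).

Per-block formulas:
  For a 1×1 block at λ = -3: exp(t · [-3]) = [e^(-3t)].
  For a 2×2 Jordan block J_2(-3): exp(t · J_2(-3)) = e^(-3t)·(I + t·N), where N is the 2×2 nilpotent shift.

After assembling e^{tJ} and conjugating by P, we get:

e^{tA} =
  [-t*exp(-3*t) + exp(-3*t), 3*t*exp(-3*t), -2*t*exp(-3*t)]
  [-t*exp(-3*t), 3*t*exp(-3*t) + exp(-3*t), -2*t*exp(-3*t)]
  [-t*exp(-3*t), 3*t*exp(-3*t), -2*t*exp(-3*t) + exp(-3*t)]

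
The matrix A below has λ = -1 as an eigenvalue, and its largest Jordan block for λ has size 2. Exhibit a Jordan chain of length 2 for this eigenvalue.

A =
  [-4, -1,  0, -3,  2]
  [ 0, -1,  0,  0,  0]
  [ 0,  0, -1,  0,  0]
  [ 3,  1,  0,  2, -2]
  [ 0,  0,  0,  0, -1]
A Jordan chain for λ = -1 of length 2:
v_1 = (-3, 0, 0, 3, 0)ᵀ
v_2 = (1, 0, 0, 0, 0)ᵀ

Let N = A − (-1)·I. We want v_2 with N^2 v_2 = 0 but N^1 v_2 ≠ 0; then v_{j-1} := N · v_j for j = 2, …, 2.

Pick v_2 = (1, 0, 0, 0, 0)ᵀ.
Then v_1 = N · v_2 = (-3, 0, 0, 3, 0)ᵀ.

Sanity check: (A − (-1)·I) v_1 = (0, 0, 0, 0, 0)ᵀ = 0. ✓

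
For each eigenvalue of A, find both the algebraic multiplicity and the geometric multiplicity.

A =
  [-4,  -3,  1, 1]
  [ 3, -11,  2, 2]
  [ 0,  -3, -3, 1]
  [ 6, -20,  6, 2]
λ = -4: alg = 4, geom = 2

Step 1 — factor the characteristic polynomial to read off the algebraic multiplicities:
  χ_A(x) = (x + 4)^4

Step 2 — compute geometric multiplicities via the rank-nullity identity g(λ) = n − rank(A − λI):
  rank(A − (-4)·I) = 2, so dim ker(A − (-4)·I) = n − 2 = 2

Summary:
  λ = -4: algebraic multiplicity = 4, geometric multiplicity = 2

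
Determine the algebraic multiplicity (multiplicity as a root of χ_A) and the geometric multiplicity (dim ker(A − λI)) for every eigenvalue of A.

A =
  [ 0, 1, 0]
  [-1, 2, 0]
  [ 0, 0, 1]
λ = 1: alg = 3, geom = 2

Step 1 — factor the characteristic polynomial to read off the algebraic multiplicities:
  χ_A(x) = (x - 1)^3

Step 2 — compute geometric multiplicities via the rank-nullity identity g(λ) = n − rank(A − λI):
  rank(A − (1)·I) = 1, so dim ker(A − (1)·I) = n − 1 = 2

Summary:
  λ = 1: algebraic multiplicity = 3, geometric multiplicity = 2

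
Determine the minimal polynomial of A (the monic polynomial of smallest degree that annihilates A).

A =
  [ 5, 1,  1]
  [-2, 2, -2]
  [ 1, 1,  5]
x^2 - 8*x + 16

The characteristic polynomial is χ_A(x) = (x - 4)^3, so the eigenvalues are known. The minimal polynomial is
  m_A(x) = Π_λ (x − λ)^{k_λ}
where k_λ is the size of the *largest* Jordan block for λ (equivalently, the smallest k with (A − λI)^k v = 0 for every generalised eigenvector v of λ).

  λ = 4: largest Jordan block has size 2, contributing (x − 4)^2

So m_A(x) = (x - 4)^2 = x^2 - 8*x + 16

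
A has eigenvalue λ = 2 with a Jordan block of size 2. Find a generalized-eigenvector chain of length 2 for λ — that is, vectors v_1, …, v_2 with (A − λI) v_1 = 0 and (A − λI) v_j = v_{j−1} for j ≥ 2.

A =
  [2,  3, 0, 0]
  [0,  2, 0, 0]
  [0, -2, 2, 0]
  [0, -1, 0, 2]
A Jordan chain for λ = 2 of length 2:
v_1 = (3, 0, -2, -1)ᵀ
v_2 = (0, 1, 0, 0)ᵀ

Let N = A − (2)·I. We want v_2 with N^2 v_2 = 0 but N^1 v_2 ≠ 0; then v_{j-1} := N · v_j for j = 2, …, 2.

Pick v_2 = (0, 1, 0, 0)ᵀ.
Then v_1 = N · v_2 = (3, 0, -2, -1)ᵀ.

Sanity check: (A − (2)·I) v_1 = (0, 0, 0, 0)ᵀ = 0. ✓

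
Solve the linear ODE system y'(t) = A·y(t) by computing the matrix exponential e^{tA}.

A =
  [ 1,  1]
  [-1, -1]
e^{tA} =
  [t + 1, t]
  [-t, 1 - t]

Strategy: write A = P · J · P⁻¹ where J is a Jordan canonical form, so e^{tA} = P · e^{tJ} · P⁻¹, and e^{tJ} can be computed block-by-block.

A has Jordan form
J =
  [0, 1]
  [0, 0]
(up to reordering of blocks).

Per-block formulas:
  For a 2×2 Jordan block J_2(0): exp(t · J_2(0)) = e^(0t)·(I + t·N), where N is the 2×2 nilpotent shift.

After assembling e^{tJ} and conjugating by P, we get:

e^{tA} =
  [t + 1, t]
  [-t, 1 - t]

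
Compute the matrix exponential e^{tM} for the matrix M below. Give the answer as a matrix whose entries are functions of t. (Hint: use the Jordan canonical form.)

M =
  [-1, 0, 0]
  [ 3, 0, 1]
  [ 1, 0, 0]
e^{tM} =
  [exp(-t), 0, 0]
  [t + 2 - 2*exp(-t), 1, t]
  [1 - exp(-t), 0, 1]

Strategy: write M = P · J · P⁻¹ where J is a Jordan canonical form, so e^{tM} = P · e^{tJ} · P⁻¹, and e^{tJ} can be computed block-by-block.

M has Jordan form
J =
  [-1, 0, 0]
  [ 0, 0, 1]
  [ 0, 0, 0]
(up to reordering of blocks).

Per-block formulas:
  For a 1×1 block at λ = -1: exp(t · [-1]) = [e^(-1t)].
  For a 2×2 Jordan block J_2(0): exp(t · J_2(0)) = e^(0t)·(I + t·N), where N is the 2×2 nilpotent shift.

After assembling e^{tJ} and conjugating by P, we get:

e^{tM} =
  [exp(-t), 0, 0]
  [t + 2 - 2*exp(-t), 1, t]
  [1 - exp(-t), 0, 1]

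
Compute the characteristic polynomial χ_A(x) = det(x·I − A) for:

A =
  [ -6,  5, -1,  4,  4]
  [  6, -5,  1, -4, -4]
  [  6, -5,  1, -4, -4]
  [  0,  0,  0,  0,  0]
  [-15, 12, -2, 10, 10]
x^5

Expanding det(x·I − A) (e.g. by cofactor expansion or by noting that A is similar to its Jordan form J, which has the same characteristic polynomial as A) gives
  χ_A(x) = x^5
which factors as x^5. The eigenvalues (with algebraic multiplicities) are λ = 0 with multiplicity 5.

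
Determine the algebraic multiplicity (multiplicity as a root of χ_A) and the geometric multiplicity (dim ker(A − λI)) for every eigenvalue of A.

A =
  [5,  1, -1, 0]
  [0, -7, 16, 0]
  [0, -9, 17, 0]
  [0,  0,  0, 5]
λ = 5: alg = 4, geom = 2

Step 1 — factor the characteristic polynomial to read off the algebraic multiplicities:
  χ_A(x) = (x - 5)^4

Step 2 — compute geometric multiplicities via the rank-nullity identity g(λ) = n − rank(A − λI):
  rank(A − (5)·I) = 2, so dim ker(A − (5)·I) = n − 2 = 2

Summary:
  λ = 5: algebraic multiplicity = 4, geometric multiplicity = 2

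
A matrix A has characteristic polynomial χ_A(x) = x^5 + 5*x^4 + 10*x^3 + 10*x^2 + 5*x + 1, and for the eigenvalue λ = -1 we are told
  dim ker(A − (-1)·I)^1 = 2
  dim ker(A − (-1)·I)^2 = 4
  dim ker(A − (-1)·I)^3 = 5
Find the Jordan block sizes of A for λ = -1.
Block sizes for λ = -1: [3, 2]

From the dimensions of kernels of powers, the number of Jordan blocks of size at least j is d_j − d_{j−1} where d_j = dim ker(N^j) (with d_0 = 0). Computing the differences gives [2, 2, 1].
The number of blocks of size exactly k is (#blocks of size ≥ k) − (#blocks of size ≥ k + 1), so the partition is: 1 block(s) of size 2, 1 block(s) of size 3.
In nonincreasing order the block sizes are [3, 2].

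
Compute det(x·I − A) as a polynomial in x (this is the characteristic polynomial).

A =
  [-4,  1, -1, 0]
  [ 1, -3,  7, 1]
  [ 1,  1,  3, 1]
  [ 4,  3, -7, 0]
x^4 + 4*x^3 - 12*x^2 - 32*x + 64

Expanding det(x·I − A) (e.g. by cofactor expansion or by noting that A is similar to its Jordan form J, which has the same characteristic polynomial as A) gives
  χ_A(x) = x^4 + 4*x^3 - 12*x^2 - 32*x + 64
which factors as (x - 2)^2*(x + 4)^2. The eigenvalues (with algebraic multiplicities) are λ = -4 with multiplicity 2, λ = 2 with multiplicity 2.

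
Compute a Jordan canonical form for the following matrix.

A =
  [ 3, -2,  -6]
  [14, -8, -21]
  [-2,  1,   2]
J_2(-1) ⊕ J_1(-1)

The characteristic polynomial is
  det(x·I − A) = x^3 + 3*x^2 + 3*x + 1 = (x + 1)^3

Eigenvalues and multiplicities (the geometric multiplicity of λ is n − rank(A − λI), which equals the number of Jordan blocks for λ):
  λ = -1: algebraic multiplicity = 3, geometric multiplicity = 2

Determining the block sizes for each eigenvalue:
  λ = -1: 2 blocks summing to 3 forces exactly one block of size 2 and the rest size 1 → block sizes [2, 1]

Assembling the blocks gives a Jordan form
J =
  [-1,  1,  0]
  [ 0, -1,  0]
  [ 0,  0, -1]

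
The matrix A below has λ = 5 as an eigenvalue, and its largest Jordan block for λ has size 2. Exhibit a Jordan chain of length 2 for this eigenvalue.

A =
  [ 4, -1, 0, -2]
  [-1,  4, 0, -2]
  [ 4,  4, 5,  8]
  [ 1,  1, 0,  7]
A Jordan chain for λ = 5 of length 2:
v_1 = (-1, -1, 4, 1)ᵀ
v_2 = (1, 0, 0, 0)ᵀ

Let N = A − (5)·I. We want v_2 with N^2 v_2 = 0 but N^1 v_2 ≠ 0; then v_{j-1} := N · v_j for j = 2, …, 2.

Pick v_2 = (1, 0, 0, 0)ᵀ.
Then v_1 = N · v_2 = (-1, -1, 4, 1)ᵀ.

Sanity check: (A − (5)·I) v_1 = (0, 0, 0, 0)ᵀ = 0. ✓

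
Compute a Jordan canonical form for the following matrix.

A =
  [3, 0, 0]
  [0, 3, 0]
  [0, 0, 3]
J_1(3) ⊕ J_1(3) ⊕ J_1(3)

The characteristic polynomial is
  det(x·I − A) = x^3 - 9*x^2 + 27*x - 27 = (x - 3)^3

Eigenvalues and multiplicities (the geometric multiplicity of λ is n − rank(A − λI), which equals the number of Jordan blocks for λ):
  λ = 3: algebraic multiplicity = 3, geometric multiplicity = 3

Determining the block sizes for each eigenvalue:
  λ = 3: gm = am = 3, so every block has size 1 → block sizes [1, 1, 1]

Assembling the blocks gives a Jordan form
J =
  [3, 0, 0]
  [0, 3, 0]
  [0, 0, 3]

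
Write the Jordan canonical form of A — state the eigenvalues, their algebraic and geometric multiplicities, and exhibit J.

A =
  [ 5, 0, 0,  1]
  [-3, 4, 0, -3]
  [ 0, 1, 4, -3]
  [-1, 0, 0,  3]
J_2(4) ⊕ J_2(4)

The characteristic polynomial is
  det(x·I − A) = x^4 - 16*x^3 + 96*x^2 - 256*x + 256 = (x - 4)^4

Eigenvalues and multiplicities (the geometric multiplicity of λ is n − rank(A − λI), which equals the number of Jordan blocks for λ):
  λ = 4: algebraic multiplicity = 4, geometric multiplicity = 2

Determining the block sizes for each eigenvalue:
  λ = 4: with am = 4 and gm = 2, the partition is not yet determined (e.g. several partitions of 4 into 2 parts exist). Let N = A − (4)·I. Computing rank(N^1) = 2, rank(N^2) = 0; the number of blocks of size ≥ j is rank(N^{j−1}) − rank(N^j), giving [2, 2]. So we have 2 block(s) of size 2 → block sizes [2, 2]

Assembling the blocks gives a Jordan form
J =
  [4, 1, 0, 0]
  [0, 4, 0, 0]
  [0, 0, 4, 1]
  [0, 0, 0, 4]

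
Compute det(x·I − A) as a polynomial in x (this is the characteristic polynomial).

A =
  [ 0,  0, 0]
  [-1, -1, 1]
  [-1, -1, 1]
x^3

Expanding det(x·I − A) (e.g. by cofactor expansion or by noting that A is similar to its Jordan form J, which has the same characteristic polynomial as A) gives
  χ_A(x) = x^3
which factors as x^3. The eigenvalues (with algebraic multiplicities) are λ = 0 with multiplicity 3.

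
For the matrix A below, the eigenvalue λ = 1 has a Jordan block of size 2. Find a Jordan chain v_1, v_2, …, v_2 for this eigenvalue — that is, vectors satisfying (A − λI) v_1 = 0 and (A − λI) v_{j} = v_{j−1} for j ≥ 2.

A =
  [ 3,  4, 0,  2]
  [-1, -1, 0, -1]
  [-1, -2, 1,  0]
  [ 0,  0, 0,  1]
A Jordan chain for λ = 1 of length 2:
v_1 = (2, -1, -1, 0)ᵀ
v_2 = (1, 0, 0, 0)ᵀ

Let N = A − (1)·I. We want v_2 with N^2 v_2 = 0 but N^1 v_2 ≠ 0; then v_{j-1} := N · v_j for j = 2, …, 2.

Pick v_2 = (1, 0, 0, 0)ᵀ.
Then v_1 = N · v_2 = (2, -1, -1, 0)ᵀ.

Sanity check: (A − (1)·I) v_1 = (0, 0, 0, 0)ᵀ = 0. ✓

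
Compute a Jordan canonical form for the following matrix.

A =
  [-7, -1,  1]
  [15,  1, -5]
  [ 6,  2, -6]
J_2(-4) ⊕ J_1(-4)

The characteristic polynomial is
  det(x·I − A) = x^3 + 12*x^2 + 48*x + 64 = (x + 4)^3

Eigenvalues and multiplicities (the geometric multiplicity of λ is n − rank(A − λI), which equals the number of Jordan blocks for λ):
  λ = -4: algebraic multiplicity = 3, geometric multiplicity = 2

Determining the block sizes for each eigenvalue:
  λ = -4: 2 blocks summing to 3 forces exactly one block of size 2 and the rest size 1 → block sizes [2, 1]

Assembling the blocks gives a Jordan form
J =
  [-4,  1,  0]
  [ 0, -4,  0]
  [ 0,  0, -4]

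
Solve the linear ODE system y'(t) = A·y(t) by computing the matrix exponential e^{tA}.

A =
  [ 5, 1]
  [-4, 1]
e^{tA} =
  [2*t*exp(3*t) + exp(3*t), t*exp(3*t)]
  [-4*t*exp(3*t), -2*t*exp(3*t) + exp(3*t)]

Strategy: write A = P · J · P⁻¹ where J is a Jordan canonical form, so e^{tA} = P · e^{tJ} · P⁻¹, and e^{tJ} can be computed block-by-block.

A has Jordan form
J =
  [3, 1]
  [0, 3]
(up to reordering of blocks).

Per-block formulas:
  For a 2×2 Jordan block J_2(3): exp(t · J_2(3)) = e^(3t)·(I + t·N), where N is the 2×2 nilpotent shift.

After assembling e^{tJ} and conjugating by P, we get:

e^{tA} =
  [2*t*exp(3*t) + exp(3*t), t*exp(3*t)]
  [-4*t*exp(3*t), -2*t*exp(3*t) + exp(3*t)]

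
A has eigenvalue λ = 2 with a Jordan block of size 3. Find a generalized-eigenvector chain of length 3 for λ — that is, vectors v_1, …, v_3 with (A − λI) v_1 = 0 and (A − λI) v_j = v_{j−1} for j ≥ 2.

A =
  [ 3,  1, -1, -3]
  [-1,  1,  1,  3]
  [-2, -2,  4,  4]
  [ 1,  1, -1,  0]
A Jordan chain for λ = 2 of length 3:
v_1 = (-1, 1, 0, 0)ᵀ
v_2 = (1, -1, -2, 1)ᵀ
v_3 = (1, 0, 0, 0)ᵀ

Let N = A − (2)·I. We want v_3 with N^3 v_3 = 0 but N^2 v_3 ≠ 0; then v_{j-1} := N · v_j for j = 3, …, 2.

Pick v_3 = (1, 0, 0, 0)ᵀ.
Then v_2 = N · v_3 = (1, -1, -2, 1)ᵀ.
Then v_1 = N · v_2 = (-1, 1, 0, 0)ᵀ.

Sanity check: (A − (2)·I) v_1 = (0, 0, 0, 0)ᵀ = 0. ✓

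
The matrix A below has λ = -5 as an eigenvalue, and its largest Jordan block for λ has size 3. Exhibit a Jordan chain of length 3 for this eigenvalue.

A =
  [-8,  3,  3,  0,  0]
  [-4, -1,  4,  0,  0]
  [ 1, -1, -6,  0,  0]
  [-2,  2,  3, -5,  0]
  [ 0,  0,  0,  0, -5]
A Jordan chain for λ = -5 of length 3:
v_1 = (0, 0, 0, 1, 0)ᵀ
v_2 = (-3, -4, 1, -2, 0)ᵀ
v_3 = (1, 0, 0, 0, 0)ᵀ

Let N = A − (-5)·I. We want v_3 with N^3 v_3 = 0 but N^2 v_3 ≠ 0; then v_{j-1} := N · v_j for j = 3, …, 2.

Pick v_3 = (1, 0, 0, 0, 0)ᵀ.
Then v_2 = N · v_3 = (-3, -4, 1, -2, 0)ᵀ.
Then v_1 = N · v_2 = (0, 0, 0, 1, 0)ᵀ.

Sanity check: (A − (-5)·I) v_1 = (0, 0, 0, 0, 0)ᵀ = 0. ✓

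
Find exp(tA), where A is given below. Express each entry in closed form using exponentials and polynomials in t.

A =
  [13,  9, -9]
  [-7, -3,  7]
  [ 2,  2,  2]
e^{tA} =
  [9*t*exp(4*t) + exp(4*t), 9*t*exp(4*t), -9*t*exp(4*t)]
  [-7*t*exp(4*t), -7*t*exp(4*t) + exp(4*t), 7*t*exp(4*t)]
  [2*t*exp(4*t), 2*t*exp(4*t), -2*t*exp(4*t) + exp(4*t)]

Strategy: write A = P · J · P⁻¹ where J is a Jordan canonical form, so e^{tA} = P · e^{tJ} · P⁻¹, and e^{tJ} can be computed block-by-block.

A has Jordan form
J =
  [4, 1, 0]
  [0, 4, 0]
  [0, 0, 4]
(up to reordering of blocks).

Per-block formulas:
  For a 2×2 Jordan block J_2(4): exp(t · J_2(4)) = e^(4t)·(I + t·N), where N is the 2×2 nilpotent shift.
  For a 1×1 block at λ = 4: exp(t · [4]) = [e^(4t)].

After assembling e^{tJ} and conjugating by P, we get:

e^{tA} =
  [9*t*exp(4*t) + exp(4*t), 9*t*exp(4*t), -9*t*exp(4*t)]
  [-7*t*exp(4*t), -7*t*exp(4*t) + exp(4*t), 7*t*exp(4*t)]
  [2*t*exp(4*t), 2*t*exp(4*t), -2*t*exp(4*t) + exp(4*t)]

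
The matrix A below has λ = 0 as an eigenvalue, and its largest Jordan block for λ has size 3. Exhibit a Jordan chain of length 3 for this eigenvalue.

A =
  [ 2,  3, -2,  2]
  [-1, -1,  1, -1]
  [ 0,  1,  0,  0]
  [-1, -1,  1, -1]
A Jordan chain for λ = 0 of length 3:
v_1 = (-1, 0, -1, 0)ᵀ
v_2 = (2, -1, 0, -1)ᵀ
v_3 = (1, 0, 0, 0)ᵀ

Let N = A − (0)·I. We want v_3 with N^3 v_3 = 0 but N^2 v_3 ≠ 0; then v_{j-1} := N · v_j for j = 3, …, 2.

Pick v_3 = (1, 0, 0, 0)ᵀ.
Then v_2 = N · v_3 = (2, -1, 0, -1)ᵀ.
Then v_1 = N · v_2 = (-1, 0, -1, 0)ᵀ.

Sanity check: (A − (0)·I) v_1 = (0, 0, 0, 0)ᵀ = 0. ✓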